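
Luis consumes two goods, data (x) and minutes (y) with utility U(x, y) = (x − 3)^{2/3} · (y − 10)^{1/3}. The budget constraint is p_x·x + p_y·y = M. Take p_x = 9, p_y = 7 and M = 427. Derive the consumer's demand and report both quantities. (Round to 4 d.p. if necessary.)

x* = 27.4444, y* = 25.7143

Let x' = x−3, y' = y−10. MRS = 2·y'/x' = p_x/p_y.
Substituting into the budget: x* = 3 + 2/3·(M − 3·p_x − 10·p_y)/p_x, and y* = 10 + 1/3·(…)/p_y.
Discretionary income = 427 − 3·9 − 10·7 = 330; x* = 3 + 2/3·330/9 = 27.4444; y* = 10 + 1/3·330/7 = 25.7143.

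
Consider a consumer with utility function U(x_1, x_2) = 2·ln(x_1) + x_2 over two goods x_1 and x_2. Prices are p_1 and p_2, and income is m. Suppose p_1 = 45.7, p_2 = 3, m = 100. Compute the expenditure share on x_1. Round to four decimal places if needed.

So x_1*(p_1,p_2) = 2·p_2/p_1, independent of income; and x_2* = (m − 2·p_2)/p_2.
At the given prices: x_1* = 2·3/45.7 = 0.1313, and x_2* = 31.3333.
Expenditure on x_1: 45.7·0.1313 = 6; share = 0.06.

share on x_1 = 0.06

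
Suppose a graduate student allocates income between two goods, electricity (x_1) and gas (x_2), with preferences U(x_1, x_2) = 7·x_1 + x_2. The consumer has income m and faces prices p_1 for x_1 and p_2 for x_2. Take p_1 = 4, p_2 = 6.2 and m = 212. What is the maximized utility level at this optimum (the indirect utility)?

Numerically: x_1* = 53, x_2* = 0.
Utility at the optimum: U(53, 0) = 371.

V = 371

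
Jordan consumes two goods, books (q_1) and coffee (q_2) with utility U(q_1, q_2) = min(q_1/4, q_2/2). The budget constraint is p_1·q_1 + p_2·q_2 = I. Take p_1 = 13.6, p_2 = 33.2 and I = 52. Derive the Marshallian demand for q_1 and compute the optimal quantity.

With perfect complements, no substitution: consume in ratio q_1:q_2 = 4:2.
Budget: p_1·q_1 + p_2·(1/2)·q_1 = I, so (4·p_1 + 2·p_2)·q_1 = 4·I.
Demand: q_1*(p_1,p_2,I) = 4·I/(4·p_1 + 2·p_2), q_2* = 2·I/(4·p_1 + 2·p_2).
Here 4·13.6 + 2·33.2 = 120.8, giving q_1* = 1.7219.

q_1* = 1.7219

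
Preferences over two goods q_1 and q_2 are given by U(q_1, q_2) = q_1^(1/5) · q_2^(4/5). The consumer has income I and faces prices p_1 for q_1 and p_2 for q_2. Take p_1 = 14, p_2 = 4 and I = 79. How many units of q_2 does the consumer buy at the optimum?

q_2* = 15.8

Tangency: MRS = (1/4)·q_2/q_1 = p_1/p_2.
So 0.2·p_2·q_2 = 0.8·p_1·q_1; combined with the budget, a share 0.2 of income goes to q_1.
Demand: q_1*(p_1,p_2,I) = 0.2·I/p_1 and q_2* = 0.8·I/p_2.
At p_1=14, p_2=4, I=79: q_2* = 0.8·79/4 = 15.8.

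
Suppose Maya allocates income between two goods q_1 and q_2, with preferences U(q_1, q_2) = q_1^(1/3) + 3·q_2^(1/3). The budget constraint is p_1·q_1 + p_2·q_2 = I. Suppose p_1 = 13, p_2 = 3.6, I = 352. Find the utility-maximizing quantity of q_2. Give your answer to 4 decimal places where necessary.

q_2* = 88.7861

MU_q_1 ∝ q_1^(-2/3), MU_q_2 ∝ 3·q_2^(-2/3), so MRS = (1/3)·(q_2/q_1)^(2/3) = p_1/p_2.
Solve for the ratio: q_2/q_1 = [3·p_1/p_2]^(1.5).
Substitute q_2 = (q_2/q_1)·q_1 into the budget: q_1* = I/(p_1 + p_2·(q_2/q_1)).
Numerically q_2/q_1 = 35.656865, so q_1* = 352/(13 + 3.6·35.656865) = 2.49 and q_2* = 35.656865·2.49 = 88.7861.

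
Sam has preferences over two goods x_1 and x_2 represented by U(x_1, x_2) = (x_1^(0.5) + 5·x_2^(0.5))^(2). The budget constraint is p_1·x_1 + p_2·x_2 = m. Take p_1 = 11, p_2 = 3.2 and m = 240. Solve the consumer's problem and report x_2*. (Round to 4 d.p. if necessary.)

x_2* = 74.1373

With the ratio pinned down, the budget gives x_1* = m/(p_1 + p_2·(x_2/x_1)) and x_2* = (x_2/x_1)·x_1*.
Numerically x_2/x_1 = 295.410156, so x_1* = 240/(11 + 3.2·295.410156) = 0.251 and x_2* = 295.410156·0.251 = 74.1373.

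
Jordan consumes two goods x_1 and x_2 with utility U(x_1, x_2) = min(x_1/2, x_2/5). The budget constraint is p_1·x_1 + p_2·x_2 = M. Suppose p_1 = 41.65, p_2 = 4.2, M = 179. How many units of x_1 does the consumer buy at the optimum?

x_1* = 3.4324

Leontief preferences: the optimum is at the kink where x_1/2 = x_2/5, i.e. x_2 = (5/2)·x_1.
Budget: p_1·x_1 + p_2·(5/2)·x_1 = M, so (2·p_1 + 5·p_2)·x_1 = 2·M.
Demand: x_1*(p_1,p_2,M) = 2·M/(2·p_1 + 5·p_2), x_2* = 5·M/(2·p_1 + 5·p_2).
Here 2·41.65 + 5·4.2 = 104.3, giving x_1* = 3.4324.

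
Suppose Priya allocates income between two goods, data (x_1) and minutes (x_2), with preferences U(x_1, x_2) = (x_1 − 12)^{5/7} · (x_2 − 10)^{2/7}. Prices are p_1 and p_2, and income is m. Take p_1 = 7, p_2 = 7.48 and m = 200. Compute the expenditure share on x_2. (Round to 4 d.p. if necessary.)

This is Cobb-Douglas in (x_1−12, x_2−10): tangency gives 5/7·p_2·(x_2−10) = 2/7·p_1·(x_1−12).
Substituting into the budget: x_1* = 12 + 5/7·(m − 12·p_1 − 10·p_2)/p_1, and x_2* = 10 + 2/7·(…)/p_2.
Discretionary income = 200 − 12·7 − 10·7.48 = 41.2; x_1* = 12 + 5/7·41.2/7 = 16.2041; x_2* = 10 + 2/7·41.2/7.48 = 11.5737.
Expenditure on x_2: 7.48·11.5737 = 86.5714; share = 0.4329.

share on x_2 = 0.4329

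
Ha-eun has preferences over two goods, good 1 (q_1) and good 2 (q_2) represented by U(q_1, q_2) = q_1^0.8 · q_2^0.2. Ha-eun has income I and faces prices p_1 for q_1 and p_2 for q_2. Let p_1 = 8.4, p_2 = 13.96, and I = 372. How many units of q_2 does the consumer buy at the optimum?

q_2* = 5.3295

The MRS is 4·q_2/q_1. Set MRS = p_1/p_2.
Rearranging, p_2·q_2 = (1/4)·p_1·q_1. Substituting into the budget gives p_1·q_1·(1 + (1/4)) = I.
Demand: q_1*(p_1,p_2,I) = 0.8·I/p_1 and q_2* = 0.2·I/p_2.
At p_1=8.4, p_2=13.96, I=372: q_2* = 0.2·372/13.96 = 5.3295.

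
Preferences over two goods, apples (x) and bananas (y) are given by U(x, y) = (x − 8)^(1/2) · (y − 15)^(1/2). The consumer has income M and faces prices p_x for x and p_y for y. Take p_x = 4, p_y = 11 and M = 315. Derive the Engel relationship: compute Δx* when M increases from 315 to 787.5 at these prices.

Δx* = 59.0625

MRS = (y−15)/(x−8). Tangency with p_x/p_y gives y−15 = (p_x/p_y)·(x−8).
After buying the subsistence bundle (8, 15), a share 0.5 of the remaining income goes to x: x* = 8 + 0.5·(M − 8p_x − 15p_y)/p_x.
Discretionary income = 315 − 8·4 − 15·11 = 118; x* = 8 + 0.5·118/4 = 22.75.
At M' = 787.5: x* = 81.8125. Change: 81.8125 − 22.75 = 59.0625.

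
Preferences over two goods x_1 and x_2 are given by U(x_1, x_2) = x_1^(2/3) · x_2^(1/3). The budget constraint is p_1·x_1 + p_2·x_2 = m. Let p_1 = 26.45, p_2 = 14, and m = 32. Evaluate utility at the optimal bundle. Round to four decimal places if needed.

MU_x_1/MU_x_2 = (2/3·x_2)/(1/3·x_1); tangency sets this equal to p_1/p_2.
So 2/3·p_2·x_2 = 1/3·p_1·x_1; combined with the budget, a share 2/3 of income goes to x_1.
Demand: x_1*(p_1,p_2,m) = 2/3·m/p_1 and x_2* = 1/3·m/p_2.
At p_1=26.45, p_2=14, m=32: x_1* = 2/3·32/26.45 = 0.8066, x_2* = 0.7619.
Utility at the optimum: U(0.8066, 0.7619) = 0.7914.

V = 0.7914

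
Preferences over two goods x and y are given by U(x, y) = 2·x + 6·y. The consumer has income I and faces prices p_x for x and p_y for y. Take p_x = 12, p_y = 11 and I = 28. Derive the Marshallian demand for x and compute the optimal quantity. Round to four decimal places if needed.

Linear utility — the consumer picks whichever good has higher MU/price: 2/12 = 0.1667 vs 6/11 = 0.5455.
y gives more utility per dollar, so spend all income on y: y* = I/p_y, x* = 0.
Numerically: x* = 0, y* = 2.5455.

x* = 0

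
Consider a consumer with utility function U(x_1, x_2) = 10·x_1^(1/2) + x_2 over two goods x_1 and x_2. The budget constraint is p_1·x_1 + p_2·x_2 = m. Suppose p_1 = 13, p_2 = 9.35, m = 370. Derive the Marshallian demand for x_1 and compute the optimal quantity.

x_1* = 12.9323

Solve: √x_1 = 5·p_2/p_1, so x_1*(p_1,p_2) = (5·p_2/p_1)², and x_2* = (m − p_1·x_1*)/p_2.
Plugging in: x_1* = (5·9.35/13)² = 12.9323.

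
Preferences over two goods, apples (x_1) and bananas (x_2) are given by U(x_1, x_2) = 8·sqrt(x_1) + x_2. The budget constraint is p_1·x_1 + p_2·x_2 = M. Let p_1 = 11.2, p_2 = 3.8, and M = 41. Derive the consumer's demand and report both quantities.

MU_x_1 = 4/√x_1, MU_x_2 = 1. Tangency: 4/√x_1 = p_1/p_2.
Solve: √x_1 = 4·p_2/p_1, so x_1*(p_1,p_2) = (4·p_2/p_1)², and x_2* = (M − p_1·x_1*)/p_2.
Plugging in: x_1* = (4·3.8/11.2)² = 1.8418, x_2* = 5.3609.

x_1* = 1.8418, x_2* = 5.3609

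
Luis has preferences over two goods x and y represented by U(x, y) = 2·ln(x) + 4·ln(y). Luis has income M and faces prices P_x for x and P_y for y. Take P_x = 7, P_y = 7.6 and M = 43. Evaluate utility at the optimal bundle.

Tangency: MRS = (1/2)·y/x = P_x/P_y.
So 2·P_y·y = 4·P_x·x; combined with the budget, a share 1/3 of income goes to x.
Demand: x*(P_x,P_y,M) = 1/3·M/P_x and y* = 2/3·M/P_y.
At P_x=7, P_y=7.6, M=43: x* = 1/3·43/7 = 2.0476, y* = 3.7719.
Utility at the optimum: U(2.0476, 3.7719) = 6.7437.

V = 6.7437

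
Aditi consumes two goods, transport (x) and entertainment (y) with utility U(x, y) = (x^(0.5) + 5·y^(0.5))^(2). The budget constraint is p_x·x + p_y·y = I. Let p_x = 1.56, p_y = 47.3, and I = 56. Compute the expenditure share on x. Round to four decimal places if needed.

MRS = MU_x/MU_y = (1/5)·(y/x)^(0.5). Set equal to p_x/p_y.
Solve for the ratio: y/x = [5·p_x/p_y]^(2).
Substitute y = (y/x)·x into the budget: x* = I/(p_x + p_y·(y/x)).
Numerically y/x = 0.027194, so x* = 56/(1.56 + 47.3·0.027194) = 19.675 and y* = 0.027194·19.675 = 0.535.
Expenditure on x: 1.56·19.675 = 30.6929; share = 0.5481.

share on x = 0.5481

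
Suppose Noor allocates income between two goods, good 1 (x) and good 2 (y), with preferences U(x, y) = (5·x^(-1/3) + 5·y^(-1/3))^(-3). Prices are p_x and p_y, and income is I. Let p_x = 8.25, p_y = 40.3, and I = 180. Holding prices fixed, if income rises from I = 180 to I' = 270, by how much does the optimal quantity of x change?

Δx* = 4.387

With the ratio pinned down, the budget gives x* = I/(p_x + p_y·(y/x)) and y* = (y/x)·x*.
Numerically y/x = 0.304342, so x* = 180/(8.25 + 40.3·0.304342) = 8.7741.
At I' = 270: x* = 13.1611. Change: 13.1611 − 8.7741 = 4.387.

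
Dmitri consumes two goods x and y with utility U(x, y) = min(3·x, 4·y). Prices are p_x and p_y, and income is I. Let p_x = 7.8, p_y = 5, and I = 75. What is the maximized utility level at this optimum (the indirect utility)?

Leontief preferences: the optimum is at the kink where x/4 = y/3, i.e. y = (3/4)·x.
Budget: p_x·x + p_y·(3/4)·x = I, so (4·p_x + 3·p_y)·x = 4·I.
Demand: x*(p_x,p_y,I) = 4·I/(4·p_x + 3·p_y), y* = 3·I/(4·p_x + 3·p_y).
Here 4·7.8 + 3·5 = 46.2, giving x* = 6.4935 and y* = 4.8701.
Utility at the optimum: U(6.4935, 4.8701) = 19.4805.

V = 19.4805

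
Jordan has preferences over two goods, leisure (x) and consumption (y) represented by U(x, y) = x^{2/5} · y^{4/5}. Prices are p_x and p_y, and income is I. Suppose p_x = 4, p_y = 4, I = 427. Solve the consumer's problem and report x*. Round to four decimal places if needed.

x* = 35.5833

Demand: x*(p_x,p_y,I) = 1/3·I/p_x and y* = 2/3·I/p_y.
At p_x=4, p_y=4, I=427: x* = 1/3·427/4 = 35.5833.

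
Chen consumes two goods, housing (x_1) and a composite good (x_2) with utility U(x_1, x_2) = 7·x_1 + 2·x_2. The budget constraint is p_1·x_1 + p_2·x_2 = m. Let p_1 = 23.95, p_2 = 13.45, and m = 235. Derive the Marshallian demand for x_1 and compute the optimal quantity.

x_1* = 9.8121

x_1 gives more utility per dollar, so spend all income on x_1: x_1* = m/p_1, x_2* = 0.
Numerically: x_1* = 9.8121, x_2* = 0.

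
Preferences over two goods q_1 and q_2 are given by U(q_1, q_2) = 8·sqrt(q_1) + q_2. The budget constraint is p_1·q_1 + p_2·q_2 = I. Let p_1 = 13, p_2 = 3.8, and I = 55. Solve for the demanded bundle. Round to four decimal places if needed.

q_1* = 1.3671, q_2* = 9.7968

Set MRS = p_1/p_2: 4·q_1^(−1/2) = p_1/p_2.
Solve: √q_1 = 4·p_2/p_1, so q_1*(p_1,p_2) = (4·p_2/p_1)², and q_2* = (I − p_1·q_1*)/p_2.
Plugging in: q_1* = (4·3.8/13)² = 1.3671, q_2* = 9.7968.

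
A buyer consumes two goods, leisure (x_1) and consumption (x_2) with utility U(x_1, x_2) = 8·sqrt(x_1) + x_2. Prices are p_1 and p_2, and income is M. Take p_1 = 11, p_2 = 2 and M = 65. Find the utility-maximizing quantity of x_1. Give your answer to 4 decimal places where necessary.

x_1* = 0.5289

MU_x_1 = 4/√x_1, MU_x_2 = 1. Tangency: 4/√x_1 = p_1/p_2.
Thus x_1* = (4·p_2/p_1)² — independent of M — with the rest of income spent on x_2.
Plugging in: x_1* = (4·2/11)² = 0.5289.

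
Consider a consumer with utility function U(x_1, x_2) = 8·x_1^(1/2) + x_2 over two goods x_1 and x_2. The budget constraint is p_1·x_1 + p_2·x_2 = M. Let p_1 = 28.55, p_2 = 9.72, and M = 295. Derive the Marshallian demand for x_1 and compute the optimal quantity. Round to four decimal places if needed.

Utility is quasi-linear in x_2; the FOC for x_1 is 4/√x_1 = p_1/p_2.
Thus x_1* = (4·p_2/p_1)² — independent of M — with the rest of income spent on x_2.
Plugging in: x_1* = (4·9.72/28.55)² = 1.8546.

x_1* = 1.8546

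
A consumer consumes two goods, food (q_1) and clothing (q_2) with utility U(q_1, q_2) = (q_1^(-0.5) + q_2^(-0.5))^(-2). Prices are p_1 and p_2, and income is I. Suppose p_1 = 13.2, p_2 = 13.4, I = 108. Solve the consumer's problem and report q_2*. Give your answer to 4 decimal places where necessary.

q_2* = 4.04

With the ratio pinned down, the budget gives q_1* = I/(p_1 + p_2·(q_2/q_1)) and q_2* = (q_2/q_1)·q_1*.
Numerically q_2/q_1 = 0.990025, so q_1* = 108/(13.2 + 13.4·0.990025) = 4.0807 and q_2* = 0.990025·4.0807 = 4.04.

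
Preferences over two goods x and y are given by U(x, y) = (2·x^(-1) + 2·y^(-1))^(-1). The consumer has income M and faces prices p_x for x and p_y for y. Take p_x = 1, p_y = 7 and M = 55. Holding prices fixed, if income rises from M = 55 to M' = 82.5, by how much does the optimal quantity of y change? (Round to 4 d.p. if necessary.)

MRS = MU_x/MU_y = (y/x)^(2). Set equal to p_x/p_y.
Solve for the ratio: y/x = [p_x/p_y]^(0.5).
Substitute y = (y/x)·x into the budget: x* = M/(p_x + p_y·(y/x)).
Numerically y/x = 0.377964, so x* = 55/(1 + 7·0.377964) = 15.0861 and y* = 0.377964·15.0861 = 5.702.
At M' = 82.5: y* = 8.553. Change: 8.553 − 5.702 = 2.851.

Δy* = 2.851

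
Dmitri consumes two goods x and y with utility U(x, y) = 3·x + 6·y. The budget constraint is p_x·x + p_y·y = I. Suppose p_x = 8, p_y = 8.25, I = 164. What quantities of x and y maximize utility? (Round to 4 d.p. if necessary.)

x* = 0, y* = 19.8788

Numerically: x* = 0, y* = 19.8788.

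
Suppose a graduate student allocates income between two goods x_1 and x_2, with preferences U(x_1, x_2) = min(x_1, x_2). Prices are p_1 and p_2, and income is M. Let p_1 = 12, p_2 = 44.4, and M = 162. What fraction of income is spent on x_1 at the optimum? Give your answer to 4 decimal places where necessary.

Leontief preferences: the optimum is at the kink where x_1/1 = x_2/1, i.e. x_2 = x_1.
Budget: p_1·x_1 + p_2·x_1 = M, so (p_1 + p_2)·x_1 = M.
Demand: x_1*(p_1,p_2,M) = M/(p_1 + p_2), x_2* = M/(p_1 + p_2).
Here 12 + 44.4 = 56.4, giving x_1* = 2.8723 and x_2* = 2.8723.
Expenditure on x_1: 12·2.8723 = 34.4681; share = 0.2128.

share on x_1 = 0.2128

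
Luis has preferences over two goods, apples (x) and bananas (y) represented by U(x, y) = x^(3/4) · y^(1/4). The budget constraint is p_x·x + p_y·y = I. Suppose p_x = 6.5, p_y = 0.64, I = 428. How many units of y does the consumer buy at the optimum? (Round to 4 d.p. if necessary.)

Tangency: MRS = 3·y/x = p_x/p_y.
So 0.75·p_y·y = 0.25·p_x·x; combined with the budget, a share 0.75 of income goes to x.
Demand: x*(p_x,p_y,I) = 0.75·I/p_x and y* = 0.25·I/p_y.
At p_x=6.5, p_y=0.64, I=428: y* = 0.25·428/0.64 = 167.1875.

y* = 167.1875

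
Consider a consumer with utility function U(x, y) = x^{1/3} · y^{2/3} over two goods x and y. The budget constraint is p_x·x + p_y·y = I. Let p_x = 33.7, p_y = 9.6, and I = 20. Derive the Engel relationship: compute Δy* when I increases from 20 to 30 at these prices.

Δy* = 0.6944

Demand: x*(p_x,p_y,I) = 1/3·I/p_x and y* = 2/3·I/p_y.
At p_x=33.7, p_y=9.6, I=20: y* = 2/3·20/9.6 = 1.3889.
At I' = 30: y* = 2.0833. Change: 2.0833 − 1.3889 = 0.6944.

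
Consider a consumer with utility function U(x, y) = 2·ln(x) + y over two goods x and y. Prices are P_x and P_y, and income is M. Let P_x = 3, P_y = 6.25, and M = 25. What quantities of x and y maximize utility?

x* = 4.1667, y* = 2

Set MRS = P_x/P_y: (2/x)/1 = P_x/P_y.
So x*(P_x,P_y) = 2·P_y/P_x, independent of income; and y* = (M − 2·P_y)/P_y.
At the given prices: x* = 2·6.25/3 = 4.1667, and y* = 2.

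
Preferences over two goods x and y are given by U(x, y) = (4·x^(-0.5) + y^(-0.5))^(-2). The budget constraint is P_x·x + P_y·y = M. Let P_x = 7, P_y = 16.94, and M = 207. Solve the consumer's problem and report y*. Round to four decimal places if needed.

From the CES first-order condition, 4·(y/x)^(1.5) = P_x/P_y.
Hence y/x = ((1/4)·P_x/P_y)^(1/(1.5)), i.e. raised to the 2/3 power.
Substitute y = (y/x)·x into the budget: x* = M/(P_x + P_y·(y/x)).
Numerically y/x = 0.220166, so x* = 207/(7 + 16.94·0.220166) = 19.2924 and y* = 0.220166·19.2924 = 4.2475.

y* = 4.2475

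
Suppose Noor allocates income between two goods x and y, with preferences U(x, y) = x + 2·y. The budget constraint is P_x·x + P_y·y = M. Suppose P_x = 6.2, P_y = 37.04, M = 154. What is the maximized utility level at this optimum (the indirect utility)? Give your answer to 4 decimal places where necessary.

V = 24.8387

x gives more utility per dollar, so spend all income on x: x* = M/P_x, y* = 0.
Numerically: x* = 24.8387, y* = 0.
Utility at the optimum: U(24.8387, 0) = 24.8387.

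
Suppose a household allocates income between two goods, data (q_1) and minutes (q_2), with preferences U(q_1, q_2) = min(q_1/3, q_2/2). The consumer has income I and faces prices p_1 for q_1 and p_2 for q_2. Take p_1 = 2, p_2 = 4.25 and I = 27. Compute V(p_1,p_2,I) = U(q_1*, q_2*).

V = 1.8621

With perfect complements, no substitution: consume in ratio q_1:q_2 = 3:2.
Budget: p_1·q_1 + p_2·(2/3)·q_1 = I, so (3·p_1 + 2·p_2)·q_1 = 3·I.
Demand: q_1*(p_1,p_2,I) = 3·I/(3·p_1 + 2·p_2), q_2* = 2·I/(3·p_1 + 2·p_2).
Here 3·2 + 2·4.25 = 14.5, giving q_1* = 5.5862 and q_2* = 3.7241.
Utility at the optimum: U(5.5862, 3.7241) = 1.8621.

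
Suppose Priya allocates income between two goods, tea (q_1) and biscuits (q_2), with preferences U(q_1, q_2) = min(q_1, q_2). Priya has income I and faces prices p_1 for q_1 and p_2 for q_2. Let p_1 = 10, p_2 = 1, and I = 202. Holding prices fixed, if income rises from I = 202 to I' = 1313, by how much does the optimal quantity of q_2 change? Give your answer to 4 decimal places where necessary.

Demand: q_1*(p_1,p_2,I) = I/(p_1 + p_2), q_2* = I/(p_1 + p_2).
Here 10 + 1 = 11, giving q_2* = 18.3636.
At I' = 1313: q_2* = 119.3636. Change: 119.3636 − 18.3636 = 101.

Δq_2* = 101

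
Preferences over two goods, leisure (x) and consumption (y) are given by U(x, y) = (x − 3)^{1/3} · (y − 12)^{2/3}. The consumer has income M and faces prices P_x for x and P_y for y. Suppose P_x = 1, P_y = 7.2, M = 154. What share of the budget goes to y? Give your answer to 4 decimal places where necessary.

share on y = 0.8407

Let x' = x−3, y' = y−12. MRS = (1/2)·y'/x' = P_x/P_y.
Substituting into the budget: x* = 3 + 1/3·(M − 3·P_x − 12·P_y)/P_x, and y* = 12 + 2/3·(…)/P_y.
Discretionary income = 154 − 3·1 − 12·7.2 = 64.6; x* = 3 + 1/3·64.6/1 = 24.5333; y* = 12 + 2/3·64.6/7.2 = 17.9815.
Expenditure on y: 7.2·17.9815 = 129.4667; share = 0.8407.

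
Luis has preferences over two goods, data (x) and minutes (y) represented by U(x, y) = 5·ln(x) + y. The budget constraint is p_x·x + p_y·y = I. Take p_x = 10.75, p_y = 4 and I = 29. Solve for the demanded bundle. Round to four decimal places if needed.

MU_x = 5/x, MU_y = 1. Tangency: 5/x = p_x/p_y.
So x*(p_x,p_y) = 5·p_y/p_x, independent of income; and y* = (I − 5·p_y)/p_y.
At the given prices: x* = 5·4/10.75 = 1.8605, and y* = 2.25.

x* = 1.8605, y* = 2.25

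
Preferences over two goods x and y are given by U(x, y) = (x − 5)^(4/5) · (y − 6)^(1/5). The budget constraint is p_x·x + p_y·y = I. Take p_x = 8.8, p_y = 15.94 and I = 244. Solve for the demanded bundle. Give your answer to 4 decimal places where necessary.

x* = 14.4873, y* = 7.3094

This is Cobb-Douglas in (x−5, y−6): tangency gives 0.8·p_y·(y−6) = 0.2·p_x·(x−5).
Substituting into the budget: x* = 5 + 0.8·(I − 5·p_x − 6·p_y)/p_x, and y* = 6 + 0.2·(…)/p_y.
Discretionary income = 244 − 5·8.8 − 6·15.94 = 104.36; x* = 5 + 0.8·104.36/8.8 = 14.4873; y* = 6 + 0.2·104.36/15.94 = 7.3094.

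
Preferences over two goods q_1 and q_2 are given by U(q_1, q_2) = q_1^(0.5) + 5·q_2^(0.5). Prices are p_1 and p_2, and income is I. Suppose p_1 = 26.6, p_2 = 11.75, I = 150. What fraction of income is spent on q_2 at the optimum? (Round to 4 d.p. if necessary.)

From the CES first-order condition, (1/5)·(q_2/q_1)^(0.5) = p_1/p_2.
Hence q_2/q_1 = (5·p_1/p_2)^(1/(0.5)), i.e. raised to the 2 power.
Substitute q_2 = (q_2/q_1)·q_1 into the budget: q_1* = I/(p_1 + p_2·(q_2/q_1)).
Numerically q_2/q_1 = 128.123133, so q_1* = 150/(26.6 + 11.75·128.123133) = 0.0979 and q_2* = 128.123133·0.0979 = 12.5443.
Expenditure on q_2: 11.75·12.5443 = 147.3956; share = 0.9826.

share on q_2 = 0.9826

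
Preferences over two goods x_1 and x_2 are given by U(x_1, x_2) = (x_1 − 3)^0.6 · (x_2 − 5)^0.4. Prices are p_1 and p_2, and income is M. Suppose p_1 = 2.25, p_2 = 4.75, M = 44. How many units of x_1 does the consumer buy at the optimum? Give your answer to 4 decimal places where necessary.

x_1* = 6.6

After buying the subsistence bundle (3, 5), a share 0.6 of the remaining income goes to x_1: x_1* = 3 + 0.6·(M − 3p_1 − 5p_2)/p_1.
Discretionary income = 44 − 3·2.25 − 5·4.75 = 13.5; x_1* = 3 + 0.6·13.5/2.25 = 6.6.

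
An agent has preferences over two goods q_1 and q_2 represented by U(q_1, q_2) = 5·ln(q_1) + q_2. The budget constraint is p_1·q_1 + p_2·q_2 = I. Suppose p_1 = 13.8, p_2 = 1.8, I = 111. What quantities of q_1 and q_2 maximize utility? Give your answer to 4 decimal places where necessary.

q_1* = 0.6522, q_2* = 56.6667

MU_q_1 = 5/q_1, MU_q_2 = 1. Tangency: 5/q_1 = p_1/p_2.
So q_1*(p_1,p_2) = 5·p_2/p_1, independent of income; and q_2* = (I − 5·p_2)/p_2.
At the given prices: q_1* = 5·1.8/13.8 = 0.6522, and q_2* = 56.6667.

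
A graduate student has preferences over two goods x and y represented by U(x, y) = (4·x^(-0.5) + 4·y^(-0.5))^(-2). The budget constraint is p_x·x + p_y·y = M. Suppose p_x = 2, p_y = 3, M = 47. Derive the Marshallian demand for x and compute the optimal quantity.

With the ratio pinned down, the budget gives x* = M/(p_x + p_y·(y/x)) and y* = (y/x)·x*.
Numerically y/x = 0.763143, so x* = 47/(2 + 3·0.763143) = 10.9572.

x* = 10.9572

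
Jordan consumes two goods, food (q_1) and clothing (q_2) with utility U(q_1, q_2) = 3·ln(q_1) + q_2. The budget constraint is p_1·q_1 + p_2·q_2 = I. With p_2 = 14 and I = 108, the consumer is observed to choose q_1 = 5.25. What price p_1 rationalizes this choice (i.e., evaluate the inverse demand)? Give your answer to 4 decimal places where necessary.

MU_q_1 = 3/q_1, MU_q_2 = 1. Tangency: 3/q_1 = p_1/p_2.
So q_1*(p_1,p_2) = 3·p_2/p_1, independent of income; and q_2* = (I − 3·p_2)/p_2.
Set q_1* = 5.25 in the demand function and solve for p_1: p_1 = 8.

p_1 = 8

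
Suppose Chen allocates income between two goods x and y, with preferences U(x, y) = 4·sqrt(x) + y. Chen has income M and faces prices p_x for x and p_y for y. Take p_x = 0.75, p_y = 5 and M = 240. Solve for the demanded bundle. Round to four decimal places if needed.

x* = 177.7778, y* = 21.3333

Utility is quasi-linear in y; the FOC for x is 2/√x = p_x/p_y.
Thus x* = (2·p_y/p_x)² — independent of M — with the rest of income spent on y.
Plugging in: x* = (2·5/0.75)² = 177.7778, y* = 21.3333.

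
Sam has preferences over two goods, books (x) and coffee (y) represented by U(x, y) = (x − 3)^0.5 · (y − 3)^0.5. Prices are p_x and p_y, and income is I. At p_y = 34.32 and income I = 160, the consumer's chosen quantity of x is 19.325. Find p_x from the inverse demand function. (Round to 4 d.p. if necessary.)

p_x = 1.6

This is Cobb-Douglas in (x−3, y−3): tangency gives 0.5·p_y·(y−3) = 0.5·p_x·(x−3).
After buying the subsistence bundle (3, 3), a share 0.5 of the remaining income goes to x: x* = 3 + 0.5·(I − 3p_x − 3p_y)/p_x.
Set x* = 19.325 in the demand function and solve for p_x: p_x = 1.6.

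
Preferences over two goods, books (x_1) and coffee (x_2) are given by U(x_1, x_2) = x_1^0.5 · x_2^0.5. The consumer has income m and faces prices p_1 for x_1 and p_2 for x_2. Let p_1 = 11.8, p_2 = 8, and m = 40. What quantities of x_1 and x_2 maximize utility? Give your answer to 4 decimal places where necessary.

At p_1=11.8, p_2=8, m=40: x_1* = 0.5·40/11.8 = 1.6949, x_2* = 2.5.

x_1* = 1.6949, x_2* = 2.5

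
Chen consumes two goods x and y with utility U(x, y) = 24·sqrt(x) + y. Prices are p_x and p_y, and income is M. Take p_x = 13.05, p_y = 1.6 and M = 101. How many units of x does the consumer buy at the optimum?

Utility is quasi-linear in y; the FOC for x is 12/√x = p_x/p_y.
Thus x* = (12·p_y/p_x)² — independent of M — with the rest of income spent on y.
Plugging in: x* = (12·1.6/13.05)² = 2.1646.

x* = 2.1646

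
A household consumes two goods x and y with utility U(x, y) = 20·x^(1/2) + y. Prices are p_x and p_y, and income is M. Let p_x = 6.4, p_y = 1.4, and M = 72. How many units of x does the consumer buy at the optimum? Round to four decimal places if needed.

Thus x* = (10·p_y/p_x)² — independent of M — with the rest of income spent on y.
Plugging in: x* = (10·1.4/6.4)² = 4.7852.

x* = 4.7852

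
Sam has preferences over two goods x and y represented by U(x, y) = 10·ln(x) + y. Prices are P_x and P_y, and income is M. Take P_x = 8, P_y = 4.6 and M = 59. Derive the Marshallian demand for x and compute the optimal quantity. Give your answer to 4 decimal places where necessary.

x* = 5.75

So x*(P_x,P_y) = 10·P_y/P_x, independent of income; and y* = (M − 10·P_y)/P_y.
At the given prices: x* = 10·4.6/8 = 5.75.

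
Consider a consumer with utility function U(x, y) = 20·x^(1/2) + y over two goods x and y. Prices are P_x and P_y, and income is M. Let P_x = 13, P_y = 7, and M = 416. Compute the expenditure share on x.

Utility is quasi-linear in y; the FOC for x is 10/√x = P_x/P_y.
Solve: √x = 10·P_y/P_x, so x*(P_x,P_y) = (10·P_y/P_x)², and y* = (M − P_x·x*)/P_y.
Plugging in: x* = (10·7/13)² = 28.9941, y* = 5.5824.
Expenditure on x: 13·28.9941 = 376.9231; share = 0.9061.

share on x = 0.9061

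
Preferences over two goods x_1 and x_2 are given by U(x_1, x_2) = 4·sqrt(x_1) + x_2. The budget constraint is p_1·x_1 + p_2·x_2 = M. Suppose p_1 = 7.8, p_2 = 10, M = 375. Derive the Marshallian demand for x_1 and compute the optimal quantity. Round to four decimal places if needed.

x_1* = 6.5746

Utility is quasi-linear in x_2; the FOC for x_1 is 2/√x_1 = p_1/p_2.
Solve: √x_1 = 2·p_2/p_1, so x_1*(p_1,p_2) = (2·p_2/p_1)², and x_2* = (M − p_1·x_1*)/p_2.
Plugging in: x_1* = (2·10/7.8)² = 6.5746.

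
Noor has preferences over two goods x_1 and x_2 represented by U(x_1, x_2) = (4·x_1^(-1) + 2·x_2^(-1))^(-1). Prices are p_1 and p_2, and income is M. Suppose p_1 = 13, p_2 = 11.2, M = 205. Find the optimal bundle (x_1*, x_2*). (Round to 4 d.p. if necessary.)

x_1* = 9.5206, x_2* = 7.2529

Substitute x_2 = (x_2/x_1)·x_1 into the budget: x_1* = M/(p_1 + p_2·(x_2/x_1)).
Numerically x_2/x_1 = 0.761812, so x_1* = 205/(13 + 11.2·0.761812) = 9.5206 and x_2* = 0.761812·9.5206 = 7.2529.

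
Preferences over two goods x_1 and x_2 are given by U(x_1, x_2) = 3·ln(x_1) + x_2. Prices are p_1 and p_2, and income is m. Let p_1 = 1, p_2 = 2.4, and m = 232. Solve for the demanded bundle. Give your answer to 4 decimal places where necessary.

x_1* = 7.2, x_2* = 93.6667

Set MRS = p_1/p_2: (3/x_1)/1 = p_1/p_2.
So x_1*(p_1,p_2) = 3·p_2/p_1, independent of income; and x_2* = (m − 3·p_2)/p_2.
At the given prices: x_1* = 3·2.4/1 = 7.2, and x_2* = 93.6667.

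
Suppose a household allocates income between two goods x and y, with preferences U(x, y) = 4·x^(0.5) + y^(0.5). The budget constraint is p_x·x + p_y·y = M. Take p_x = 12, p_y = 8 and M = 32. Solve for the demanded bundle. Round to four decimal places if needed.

MRS = MU_x/MU_y = 4·(y/x)^(0.5). Set equal to p_x/p_y.
Hence y/x = ((1/4)·p_x/p_y)^(1/(0.5)), i.e. raised to the 2 power.
Substitute y = (y/x)·x into the budget: x* = M/(p_x + p_y·(y/x)).
Numerically y/x = 0.140625, so x* = 32/(12 + 8·0.140625) = 2.4381 and y* = 0.140625·2.4381 = 0.3429.

x* = 2.4381, y* = 0.3429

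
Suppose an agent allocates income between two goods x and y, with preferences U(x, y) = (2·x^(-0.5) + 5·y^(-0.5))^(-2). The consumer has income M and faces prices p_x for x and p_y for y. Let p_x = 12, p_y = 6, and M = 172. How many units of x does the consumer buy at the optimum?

From the CES first-order condition, (2/5)·(y/x)^(1.5) = p_x/p_y.
Hence y/x = ((5/2)·p_x/p_y)^(1/(1.5)), i.e. raised to the 2/3 power.
Substitute y = (y/x)·x into the budget: x* = M/(p_x + p_y·(y/x)).
Numerically y/x = 2.924018, so x* = 172/(12 + 6·2.924018) = 5.8218.

x* = 5.8218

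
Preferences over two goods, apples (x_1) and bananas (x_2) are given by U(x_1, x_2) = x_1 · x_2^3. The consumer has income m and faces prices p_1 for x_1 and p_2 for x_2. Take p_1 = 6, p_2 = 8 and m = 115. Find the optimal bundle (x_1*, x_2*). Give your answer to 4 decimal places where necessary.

The MRS is (1/3)·x_2/x_1. Set MRS = p_1/p_2.
So p_2·x_2 = 3·p_1·x_1; combined with the budget, a share 0.25 of income goes to x_1.
Demand: x_1*(p_1,p_2,m) = 0.25·m/p_1 and x_2* = 0.75·m/p_2.
At p_1=6, p_2=8, m=115: x_1* = 0.25·115/6 = 4.7917, x_2* = 10.7812.

x_1* = 4.7917, x_2* = 10.7812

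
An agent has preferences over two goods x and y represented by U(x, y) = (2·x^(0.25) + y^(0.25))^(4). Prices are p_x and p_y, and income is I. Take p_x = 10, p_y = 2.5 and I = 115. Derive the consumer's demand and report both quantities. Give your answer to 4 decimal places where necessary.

MU_x ∝ 2·x^(-0.75), MU_y ∝ y^(-0.75), so MRS = 2·(y/x)^(0.75) = p_x/p_y.
Solve for the ratio: y/x = [(1/2)·p_x/p_y]^(4/3).
With the ratio pinned down, the budget gives x* = I/(p_x + p_y·(y/x)) and y* = (y/x)·x*.
Numerically y/x = 2.519842, so x* = 115/(10 + 2.5·2.519842) = 7.0554 and y* = 2.519842·7.0554 = 17.7785.

x* = 7.0554, y* = 17.7785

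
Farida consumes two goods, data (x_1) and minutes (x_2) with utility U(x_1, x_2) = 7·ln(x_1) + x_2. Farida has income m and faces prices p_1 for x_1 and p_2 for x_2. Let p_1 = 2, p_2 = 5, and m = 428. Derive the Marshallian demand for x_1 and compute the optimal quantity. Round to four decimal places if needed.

At the given prices: x_1* = 7·5/2 = 17.5.

x_1* = 17.5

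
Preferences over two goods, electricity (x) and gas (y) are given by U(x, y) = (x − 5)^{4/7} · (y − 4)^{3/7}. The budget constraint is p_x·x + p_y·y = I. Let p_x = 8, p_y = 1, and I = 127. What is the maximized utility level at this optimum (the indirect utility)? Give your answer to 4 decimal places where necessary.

After buying the subsistence bundle (5, 4), a share 4/7 of the remaining income goes to x: x* = 5 + 4/7·(I − 5p_x − 4p_y)/p_x.
Discretionary income = 127 − 5·8 − 4·1 = 83; x* = 5 + 4/7·83/8 = 10.9286; y* = 4 + 3/7·83/1 = 39.5714.
Utility at the optimum: U(10.9286, 39.5714) = 12.7774.

V = 12.7774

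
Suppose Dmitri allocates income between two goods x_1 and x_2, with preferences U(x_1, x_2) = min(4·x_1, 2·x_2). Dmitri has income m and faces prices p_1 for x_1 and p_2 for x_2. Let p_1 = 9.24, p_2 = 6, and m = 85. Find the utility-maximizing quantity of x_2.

x_2* = 8.0038

With perfect complements, no substitution: consume in ratio x_1:x_2 = 2:4.
Budget: p_1·x_1 + p_2·2·x_1 = m, so (2·p_1 + 4·p_2)·x_1 = 2·m.
Demand: x_1*(p_1,p_2,m) = 2·m/(2·p_1 + 4·p_2), x_2* = 4·m/(2·p_1 + 4·p_2).
Here 2·9.24 + 4·6 = 42.48, giving x_2* = 8.0038.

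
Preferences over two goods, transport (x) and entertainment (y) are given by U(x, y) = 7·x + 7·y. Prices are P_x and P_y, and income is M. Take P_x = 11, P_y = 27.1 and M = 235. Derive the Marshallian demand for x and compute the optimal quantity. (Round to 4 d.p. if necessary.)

Linear utility — the consumer picks whichever good has higher MU/price: 7/11 = 0.6364 vs 7/27.1 = 0.2583.
x gives more utility per dollar, so spend all income on x: x* = M/P_x, y* = 0.
Numerically: x* = 21.3636, y* = 0.

x* = 21.3636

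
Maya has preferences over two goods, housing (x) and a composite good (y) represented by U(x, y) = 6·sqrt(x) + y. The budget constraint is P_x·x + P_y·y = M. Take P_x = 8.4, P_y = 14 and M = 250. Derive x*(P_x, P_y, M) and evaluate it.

Utility is quasi-linear in y; the FOC for x is 3/√x = P_x/P_y.
Solve: √x = 3·P_y/P_x, so x*(P_x,P_y) = (3·P_y/P_x)², and y* = (M − P_x·x*)/P_y.
Plugging in: x* = (3·14/8.4)² = 25.

x* = 25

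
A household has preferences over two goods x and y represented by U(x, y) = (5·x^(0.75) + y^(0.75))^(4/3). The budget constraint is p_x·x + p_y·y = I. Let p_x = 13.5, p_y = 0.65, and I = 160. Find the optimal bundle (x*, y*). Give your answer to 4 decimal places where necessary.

From the CES first-order condition, 5·(y/x)^(0.25) = p_x/p_y.
Hence y/x = ((1/5)·p_x/p_y)^(1/(0.25)), i.e. raised to the 4 power.
Substitute y = (y/x)·x into the budget: x* = I/(p_x + p_y·(y/x)).
Numerically y/x = 297.715626, so x* = 160/(13.5 + 0.65·297.715626) = 0.7729 and y* = 297.715626·0.7729 = 230.1015.

x* = 0.7729, y* = 230.1015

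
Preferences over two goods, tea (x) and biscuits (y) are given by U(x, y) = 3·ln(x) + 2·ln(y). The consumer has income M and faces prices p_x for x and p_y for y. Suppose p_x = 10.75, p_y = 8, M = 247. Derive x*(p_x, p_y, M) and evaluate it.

x* = 13.786

Tangency: MRS = (3/2)·y/x = p_x/p_y.
So 3·p_y·y = 2·p_x·x; combined with the budget, a share 0.6 of income goes to x.
Demand: x*(p_x,p_y,M) = 0.6·M/p_x and y* = 0.4·M/p_y.
At p_x=10.75, p_y=8, M=247: x* = 0.6·247/10.75 = 13.786.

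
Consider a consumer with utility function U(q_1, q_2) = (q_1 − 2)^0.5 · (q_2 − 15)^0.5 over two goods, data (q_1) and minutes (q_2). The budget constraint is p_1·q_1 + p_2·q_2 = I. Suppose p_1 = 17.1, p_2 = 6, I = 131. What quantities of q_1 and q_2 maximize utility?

Let q_1' = q_1−2, q_2' = q_2−15. MRS = q_2'/q_1' = p_1/p_2.
Substituting into the budget: q_1* = 2 + 0.5·(I − 2·p_1 − 15·p_2)/p_1, and q_2* = 15 + 0.5·(…)/p_2.
Discretionary income = 131 − 2·17.1 − 15·6 = 6.8; q_1* = 2 + 0.5·6.8/17.1 = 2.1988; q_2* = 15 + 0.5·6.8/6 = 15.5667.

q_1* = 2.1988, q_2* = 15.5667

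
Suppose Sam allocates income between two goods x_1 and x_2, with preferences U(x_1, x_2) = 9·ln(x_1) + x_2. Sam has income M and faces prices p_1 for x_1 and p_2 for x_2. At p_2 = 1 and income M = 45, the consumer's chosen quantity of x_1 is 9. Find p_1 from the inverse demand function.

MU_x_1 = 9/x_1, MU_x_2 = 1. Tangency: 9/x_1 = p_1/p_2.
So x_1*(p_1,p_2) = 9·p_2/p_1, independent of income; and x_2* = (M − 9·p_2)/p_2.
Set x_1* = 9 in the demand function and solve for p_1: p_1 = 1.

p_1 = 1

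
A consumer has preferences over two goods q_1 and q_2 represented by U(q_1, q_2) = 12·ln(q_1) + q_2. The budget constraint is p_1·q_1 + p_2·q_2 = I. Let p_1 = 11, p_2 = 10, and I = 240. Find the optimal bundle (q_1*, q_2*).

q_1* = 10.9091, q_2* = 12

MU_q_1 = 12/q_1, MU_q_2 = 1. Tangency: 12/q_1 = p_1/p_2.
So q_1*(p_1,p_2) = 12·p_2/p_1, independent of income; and q_2* = (I − 12·p_2)/p_2.
At the given prices: q_1* = 12·10/11 = 10.9091, and q_2* = 12.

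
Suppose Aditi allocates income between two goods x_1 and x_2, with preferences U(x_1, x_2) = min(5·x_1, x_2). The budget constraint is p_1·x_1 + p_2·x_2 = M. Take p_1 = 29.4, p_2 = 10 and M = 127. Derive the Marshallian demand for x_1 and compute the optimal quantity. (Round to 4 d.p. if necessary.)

Leontief preferences: the optimum is at the kink where x_1/1 = x_2/5, i.e. x_2 = 5·x_1.
Budget: p_1·x_1 + p_2·5·x_1 = M, so (p_1 + 5·p_2)·x_1 = M.
Demand: x_1*(p_1,p_2,M) = M/(p_1 + 5·p_2), x_2* = 5·M/(p_1 + 5·p_2).
Here 29.4 + 5·10 = 79.4, giving x_1* = 1.5995.

x_1* = 1.5995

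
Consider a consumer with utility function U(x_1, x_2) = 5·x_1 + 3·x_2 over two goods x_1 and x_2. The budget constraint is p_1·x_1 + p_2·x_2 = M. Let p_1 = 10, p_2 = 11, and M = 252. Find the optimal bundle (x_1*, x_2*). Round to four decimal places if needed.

x_1* = 25.2, x_2* = 0

Perfect substitutes: compare marginal utility per dollar. 5/p_1 vs 3/p_2 → 0.5 vs 0.2727.
x_1 gives more utility per dollar, so spend all income on x_1: x_1* = M/p_1, x_2* = 0.
Numerically: x_1* = 25.2, x_2* = 0.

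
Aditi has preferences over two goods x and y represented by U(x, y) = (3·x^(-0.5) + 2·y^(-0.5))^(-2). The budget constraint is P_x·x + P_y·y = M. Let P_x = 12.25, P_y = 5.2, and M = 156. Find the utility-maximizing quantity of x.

From the CES first-order condition, (3/2)·(y/x)^(1.5) = P_x/P_y.
Hence y/x = ((2/3)·P_x/P_y)^(1/(1.5)), i.e. raised to the 2/3 power.
Substitute y = (y/x)·x into the budget: x* = M/(P_x + P_y·(y/x)).
Numerically y/x = 1.351121, so x* = 156/(12.25 + 5.2·1.351121) = 8.093.

x* = 8.093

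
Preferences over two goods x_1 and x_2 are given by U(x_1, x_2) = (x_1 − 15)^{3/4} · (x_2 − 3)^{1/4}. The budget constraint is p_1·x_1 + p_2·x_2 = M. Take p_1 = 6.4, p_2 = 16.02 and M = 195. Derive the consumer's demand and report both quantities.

Substituting into the budget: x_1* = 15 + 0.75·(M − 15·p_1 − 3·p_2)/p_1, and x_2* = 3 + 0.25·(…)/p_2.
Discretionary income = 195 − 15·6.4 − 3·16.02 = 50.94; x_1* = 15 + 0.75·50.94/6.4 = 20.9695; x_2* = 3 + 0.25·50.94/16.02 = 3.7949.

x_1* = 20.9695, x_2* = 3.7949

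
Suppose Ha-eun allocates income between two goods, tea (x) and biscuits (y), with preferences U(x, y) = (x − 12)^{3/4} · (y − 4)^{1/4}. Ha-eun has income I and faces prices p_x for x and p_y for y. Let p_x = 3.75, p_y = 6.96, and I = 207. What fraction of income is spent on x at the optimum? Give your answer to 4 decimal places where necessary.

Substituting into the budget: x* = 12 + 0.75·(I − 12·p_x − 4·p_y)/p_x, and y* = 4 + 0.25·(…)/p_y.
Discretionary income = 207 − 12·3.75 − 4·6.96 = 134.16; x* = 12 + 0.75·134.16/3.75 = 38.832; y* = 4 + 0.25·134.16/6.96 = 8.819.
Expenditure on x: 3.75·38.832 = 145.62; share = 0.7035.

share on x = 0.7035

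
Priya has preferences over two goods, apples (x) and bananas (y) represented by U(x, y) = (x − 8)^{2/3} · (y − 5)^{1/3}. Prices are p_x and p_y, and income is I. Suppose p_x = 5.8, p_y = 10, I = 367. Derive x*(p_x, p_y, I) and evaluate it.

Let x' = x−8, y' = y−5. MRS = 2·y'/x' = p_x/p_y.
Substituting into the budget: x* = 8 + 2/3·(I − 8·p_x − 5·p_y)/p_x, and y* = 5 + 1/3·(…)/p_y.
Discretionary income = 367 − 8·5.8 − 5·10 = 270.6; x* = 8 + 2/3·270.6/5.8 = 39.1034.

x* = 39.1034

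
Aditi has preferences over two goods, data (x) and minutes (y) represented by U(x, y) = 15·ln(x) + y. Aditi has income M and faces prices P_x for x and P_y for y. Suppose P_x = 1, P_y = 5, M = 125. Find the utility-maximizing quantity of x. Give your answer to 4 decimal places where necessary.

x* = 75

Set MRS = P_x/P_y: (15/x)/1 = P_x/P_y.
So x*(P_x,P_y) = 15·P_y/P_x, independent of income; and y* = (M − 15·P_y)/P_y.
At the given prices: x* = 15·5/1 = 75.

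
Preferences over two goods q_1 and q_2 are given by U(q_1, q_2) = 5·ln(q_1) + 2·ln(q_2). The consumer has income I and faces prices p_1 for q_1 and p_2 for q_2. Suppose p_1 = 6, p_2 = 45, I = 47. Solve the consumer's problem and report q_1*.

Tangency: MRS = (5/2)·q_2/q_1 = p_1/p_2.
Rearranging, p_2·q_2 = (2/5)·p_1·q_1. Substituting into the budget gives p_1·q_1·(1 + (2/5)) = I.
Demand: q_1*(p_1,p_2,I) = 5/7·I/p_1 and q_2* = 2/7·I/p_2.
At p_1=6, p_2=45, I=47: q_1* = 5/7·47/6 = 5.5952.

q_1* = 5.5952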